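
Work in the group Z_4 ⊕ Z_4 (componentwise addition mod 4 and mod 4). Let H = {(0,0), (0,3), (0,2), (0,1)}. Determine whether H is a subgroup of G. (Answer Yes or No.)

Yes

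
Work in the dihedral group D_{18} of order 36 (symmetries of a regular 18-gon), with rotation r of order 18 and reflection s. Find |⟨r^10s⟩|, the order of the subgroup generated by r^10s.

2

Computing powers of r^10s: the smallest k with (r^10s)^k = e is k = 2.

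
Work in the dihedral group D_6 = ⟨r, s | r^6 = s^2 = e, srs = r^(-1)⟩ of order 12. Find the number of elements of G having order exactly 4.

No element of G has order 4 (even though 4 | 12).

0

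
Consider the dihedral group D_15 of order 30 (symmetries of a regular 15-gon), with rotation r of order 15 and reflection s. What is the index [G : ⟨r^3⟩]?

6

|⟨r^3⟩| = 5 and |G| = 30.
By Lagrange, [G : H] = |G|/|H| = 30/5 = 6.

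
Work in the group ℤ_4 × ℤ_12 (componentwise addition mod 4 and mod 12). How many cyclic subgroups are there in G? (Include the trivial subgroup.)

20

A cyclic subgroup of order d is generated by each of its φ(d) elements of order d, so the cyclic subgroups of order d number (#elements of order d)/φ(d).
Cyclic subgroups by order — order 1: 1; order 2: 3; order 3: 1; order 4: 6; order 6: 3; order 12: 6.
Total: 20.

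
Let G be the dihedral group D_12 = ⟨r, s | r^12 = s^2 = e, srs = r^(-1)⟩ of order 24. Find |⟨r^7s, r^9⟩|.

8

|⟨r^7s⟩| = 2 and |⟨r^9⟩| = 4, so |H| is a multiple of lcm(2, 4) = 4 and divides |G| = 24.
Closing under the operation: H = {e, r^3, r^6, r^9, rs, r^4s, r^7s, r^10s}, so |H| = 8.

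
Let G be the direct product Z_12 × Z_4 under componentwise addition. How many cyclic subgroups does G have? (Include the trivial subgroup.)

Each element a generates a cyclic subgroup ⟨a⟩; distinct elements may generate the same one (a cyclic group of order d has φ(d) generators).
Cyclic subgroups by order — order 1: 1; order 2: 3; order 3: 1; order 4: 6; order 6: 3; order 12: 6.
Total: 20.

20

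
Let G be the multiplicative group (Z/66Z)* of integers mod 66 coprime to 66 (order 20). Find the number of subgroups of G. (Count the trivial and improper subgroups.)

10

|G| = 20, so by Lagrange every subgroup order divides 20. Divisors: 1, 2, 4, 5, 10, 20.
Subgroups by order — order 1: 1; order 2: 3; order 4: 1; order 5: 1; order 10: 3; order 20: 1.
Total: 1 + 3 + 1 + 1 + 3 + 1 = 10.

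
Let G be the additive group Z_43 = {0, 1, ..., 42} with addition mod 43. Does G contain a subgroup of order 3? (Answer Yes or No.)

No

3 does not divide |G| = 43, so by Lagrange no subgroup of order 3 exists.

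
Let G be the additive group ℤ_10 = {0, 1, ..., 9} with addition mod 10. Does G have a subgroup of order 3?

3 does not divide |G| = 10, so by Lagrange no subgroup of order 3 exists.

No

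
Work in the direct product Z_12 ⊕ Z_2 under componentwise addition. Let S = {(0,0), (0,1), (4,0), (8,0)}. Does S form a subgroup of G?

Closure fails: (0,1) + (4,0) = (4,1) ∉ S. So S is not a subgroup.

No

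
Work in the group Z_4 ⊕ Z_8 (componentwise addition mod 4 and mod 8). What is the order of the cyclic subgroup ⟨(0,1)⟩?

8

The order of (0,1) in Z_4 × Z_8 is lcm(ord(0) in Z_4, ord(1) in Z_8).
ord(0) = 1 and ord(1) = 8, so |⟨(0,1)⟩| = lcm(1, 8) = 8.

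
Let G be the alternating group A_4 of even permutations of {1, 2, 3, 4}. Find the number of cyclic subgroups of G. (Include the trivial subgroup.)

Each element a generates a cyclic subgroup ⟨a⟩; distinct elements may generate the same one (a cyclic group of order d has φ(d) generators).
Cyclic subgroups by order — order 1: 1; order 2: 3; order 3: 4.
Total: 8.

8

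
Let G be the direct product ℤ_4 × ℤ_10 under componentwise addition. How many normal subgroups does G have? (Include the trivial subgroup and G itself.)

G is abelian, so every subgroup is normal.
G has 16 subgroups in total, hence 16 normal subgroups.

16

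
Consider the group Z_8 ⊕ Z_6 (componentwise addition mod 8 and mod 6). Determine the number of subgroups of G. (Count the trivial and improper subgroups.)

22

|G| = 48, so by Lagrange every subgroup order divides 48. Divisors: 1, 2, 3, 4, 6, 8, 12, 16, 24, 48.
Subgroups by order — order 1: 1; order 2: 3; order 3: 1; order 4: 3; order 6: 3; order 8: 3; order 12: 3; order 16: 1; order 24: 3; order 48: 1.
Total: 1 + 3 + 1 + 3 + 3 + 3 + 3 + 1 + 3 + 1 = 22.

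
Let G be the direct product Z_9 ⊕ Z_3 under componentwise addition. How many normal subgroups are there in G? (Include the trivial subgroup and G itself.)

G is abelian, so every subgroup is normal.
G has 10 subgroups in total, hence 10 normal subgroups.

10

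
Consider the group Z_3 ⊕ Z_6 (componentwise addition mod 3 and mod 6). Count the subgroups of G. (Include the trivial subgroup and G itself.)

|G| = 18, so by Lagrange every subgroup order divides 18. Divisors: 1, 2, 3, 6, 9, 18.
Subgroups by order — order 1: 1; order 2: 1; order 3: 4; order 6: 4; order 9: 1; order 18: 1.
Total: 1 + 1 + 4 + 4 + 1 + 1 = 12.

12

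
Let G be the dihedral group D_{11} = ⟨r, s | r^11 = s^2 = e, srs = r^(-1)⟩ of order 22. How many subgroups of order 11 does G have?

1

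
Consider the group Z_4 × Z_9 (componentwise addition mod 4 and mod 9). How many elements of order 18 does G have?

6

An element (a,b) has order lcm(ord(a), ord(b)); count pairs with lcm equal to 18.
Enumerating gives 6 such elements.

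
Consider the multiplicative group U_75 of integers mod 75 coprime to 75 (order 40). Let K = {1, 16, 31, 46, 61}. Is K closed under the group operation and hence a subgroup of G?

Yes

|K| = 5 divides |G| = 40, consistent with Lagrange.
K contains the identity, every element's inverse is in K, and K is closed under ·: it is a subgroup.
In fact K = ⟨16⟩.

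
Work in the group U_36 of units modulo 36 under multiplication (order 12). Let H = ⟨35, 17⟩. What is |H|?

4

|⟨35⟩| = 2 and |⟨17⟩| = 2, so |H| is a multiple of lcm(2, 2) = 2 and divides |G| = 12.
Closing under the operation: H = {1, 17, 19, 35}, so |H| = 4.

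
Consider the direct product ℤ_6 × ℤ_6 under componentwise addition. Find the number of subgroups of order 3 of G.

4

|G| = 36 and 3 | 36, so subgroups of order 3 are possible by Lagrange.
The subgroups of order 3 are: {(0,0), (0,2), (0,4)}; {(0,0), (2,0), (4,0)}; {(0,0), (2,2), (4,4)}; {(0,0), (2,4), (4,2)}.
So G has 4 subgroups of order 3.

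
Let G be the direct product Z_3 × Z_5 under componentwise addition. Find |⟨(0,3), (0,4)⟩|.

|⟨(0,3)⟩| = 5 and |⟨(0,4)⟩| = 5, so |H| is a multiple of lcm(5, 5) = 5 and divides |G| = 15.
Closing under the operation: H = {(0,0), (0,1), (0,2), (0,3), (0,4)}, so |H| = 5.

5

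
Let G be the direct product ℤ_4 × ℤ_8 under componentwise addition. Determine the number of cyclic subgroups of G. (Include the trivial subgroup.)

Each element a generates a cyclic subgroup ⟨a⟩; distinct elements may generate the same one (a cyclic group of order d has φ(d) generators).
Cyclic subgroups by order — order 1: 1; order 2: 3; order 4: 6; order 8: 4.
Total: 14.

14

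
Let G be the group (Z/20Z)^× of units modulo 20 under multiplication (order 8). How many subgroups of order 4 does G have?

|G| = 8 and 4 | 8, so subgroups of order 4 are possible by Lagrange.
The subgroups of order 4 are: {1, 9, 11, 19}; {1, 9, 13, 17}; {1, 3, 7, 9}.
So G has 3 subgroups of order 4.

3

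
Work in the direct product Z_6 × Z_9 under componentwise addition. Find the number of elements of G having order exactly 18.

18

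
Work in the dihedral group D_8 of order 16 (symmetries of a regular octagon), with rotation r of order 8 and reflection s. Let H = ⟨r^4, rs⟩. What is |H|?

4

|⟨r^4⟩| = 2 and |⟨rs⟩| = 2, so |H| is a multiple of lcm(2, 2) = 2 and divides |G| = 16.
Closing under the operation: H = {e, r^4, rs, r^5s}, so |H| = 4.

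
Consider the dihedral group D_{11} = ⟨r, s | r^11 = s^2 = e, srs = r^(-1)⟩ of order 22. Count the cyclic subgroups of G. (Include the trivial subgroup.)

A cyclic subgroup of order d is generated by each of its φ(d) elements of order d, so the cyclic subgroups of order d number (#elements of order d)/φ(d).
Cyclic subgroups by order — order 1: 1; order 2: 11; order 11: 1.
Total: 13.

13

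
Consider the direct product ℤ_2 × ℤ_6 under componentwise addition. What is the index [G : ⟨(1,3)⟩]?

|⟨(1,3)⟩| = 2 and |G| = 12.
By Lagrange, [G : H] = |G|/|H| = 12/2 = 6.

6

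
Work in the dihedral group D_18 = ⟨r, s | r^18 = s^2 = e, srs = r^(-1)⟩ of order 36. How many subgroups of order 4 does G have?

9

|G| = 36 and 4 | 36, so subgroups of order 4 are possible by Lagrange.
The subgroups of order 4 are: {e, r^9, rs, r^10s}; {e, r^9, r^2s, r^11s}; {e, r^9, r^3s, r^12s}; {e, r^9, r^4s, r^13s}; … (9 in all).
So G has 9 subgroups of order 4.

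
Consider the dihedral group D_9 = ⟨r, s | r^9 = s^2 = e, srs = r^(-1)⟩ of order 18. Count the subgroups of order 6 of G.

|G| = 18 and 6 | 18, so subgroups of order 6 are possible by Lagrange.
The subgroups of order 6 are: {e, r^3, r^6, r^2s, r^5s, r^8s}; {e, r^3, r^6, s, r^3s, r^6s}; {e, r^3, r^6, rs, r^4s, r^7s}.
So G has 3 subgroups of order 6.

3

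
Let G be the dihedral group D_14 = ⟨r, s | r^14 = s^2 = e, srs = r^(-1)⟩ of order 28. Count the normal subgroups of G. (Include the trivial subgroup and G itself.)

G has 28 subgroups. Checking conjugation-invariance by order — order 1: 1/1 normal; order 2: 1/15 normal; order 4: 0/7 normal; order 7: 1/1 normal; order 14: 3/3 normal; order 28: 1/1 normal.
Total normal subgroups: 7.

7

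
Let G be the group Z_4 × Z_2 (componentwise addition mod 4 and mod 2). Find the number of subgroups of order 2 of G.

|G| = 8 and 2 | 8, so subgroups of order 2 are possible by Lagrange.
The subgroups of order 2 are: {(0,0), (0,1)}; {(0,0), (2,0)}; {(0,0), (2,1)}.
So G has 3 subgroups of order 2.

3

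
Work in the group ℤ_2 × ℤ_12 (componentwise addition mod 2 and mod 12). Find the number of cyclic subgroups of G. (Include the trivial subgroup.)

12

A cyclic subgroup of order d is generated by each of its φ(d) elements of order d, so the cyclic subgroups of order d number (#elements of order d)/φ(d).
Cyclic subgroups by order — order 1: 1; order 2: 3; order 3: 1; order 4: 2; order 6: 3; order 12: 2.
Total: 12.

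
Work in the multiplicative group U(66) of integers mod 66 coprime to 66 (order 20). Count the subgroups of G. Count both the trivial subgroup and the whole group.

10

|G| = 20, so by Lagrange every subgroup order divides 20. Divisors: 1, 2, 4, 5, 10, 20.
Subgroups by order — order 1: 1; order 2: 3; order 4: 1; order 5: 1; order 10: 3; order 20: 1.
Total: 1 + 3 + 1 + 1 + 3 + 1 = 10.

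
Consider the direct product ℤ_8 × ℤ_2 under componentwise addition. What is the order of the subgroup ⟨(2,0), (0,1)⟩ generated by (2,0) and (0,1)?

8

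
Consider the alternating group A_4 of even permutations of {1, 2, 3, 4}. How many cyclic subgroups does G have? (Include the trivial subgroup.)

A cyclic subgroup of order d is generated by each of its φ(d) elements of order d, so the cyclic subgroups of order d number (#elements of order d)/φ(d).
Cyclic subgroups by order — order 1: 1; order 2: 3; order 3: 4.
Total: 8.

8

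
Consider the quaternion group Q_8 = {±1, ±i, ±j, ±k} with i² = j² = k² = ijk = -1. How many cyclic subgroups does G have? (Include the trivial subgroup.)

Group the elements of G by the cyclic subgroup they generate; each cyclic subgroup of order d accounts for φ(d) elements.
Cyclic subgroups by order — order 1: 1; order 2: 1; order 4: 3.
Total: 5.

5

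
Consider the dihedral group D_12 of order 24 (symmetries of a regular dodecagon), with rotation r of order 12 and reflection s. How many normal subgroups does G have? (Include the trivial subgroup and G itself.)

9

G has 34 subgroups. Checking conjugation-invariance by order — order 1: 1/1 normal; order 2: 1/13 normal; order 3: 1/1 normal; order 4: 1/7 normal; order 6: 1/5 normal; order 8: 0/3 normal; order 12: 3/3 normal; order 24: 1/1 normal.
Total normal subgroups: 9.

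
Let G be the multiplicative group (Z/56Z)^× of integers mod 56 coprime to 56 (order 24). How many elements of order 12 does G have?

No element of G has order 12 (even though 12 | 24).

0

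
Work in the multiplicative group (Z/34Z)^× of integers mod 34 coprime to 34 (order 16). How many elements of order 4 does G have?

2

The elements of order 4 are: 13, 21.
That's 2.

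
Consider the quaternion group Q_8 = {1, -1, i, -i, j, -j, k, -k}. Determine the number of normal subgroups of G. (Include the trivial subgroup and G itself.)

G has 6 subgroups. Checking conjugation-invariance by order — order 1: 1/1 normal; order 2: 1/1 normal; order 4: 3/3 normal; order 8: 1/1 normal.
Total normal subgroups: 6.

6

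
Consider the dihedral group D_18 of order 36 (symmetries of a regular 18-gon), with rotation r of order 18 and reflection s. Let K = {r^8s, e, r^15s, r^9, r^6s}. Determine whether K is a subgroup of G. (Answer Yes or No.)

|K| = 5 does not divide |G| = 36, so by Lagrange K is not a subgroup.

No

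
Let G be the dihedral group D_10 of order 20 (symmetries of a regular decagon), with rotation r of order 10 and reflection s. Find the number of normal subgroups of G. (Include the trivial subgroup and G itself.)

7

G has 22 subgroups. Checking conjugation-invariance by order — order 1: 1/1 normal; order 2: 1/11 normal; order 4: 0/5 normal; order 5: 1/1 normal; order 10: 3/3 normal; order 20: 1/1 normal.
Total normal subgroups: 7.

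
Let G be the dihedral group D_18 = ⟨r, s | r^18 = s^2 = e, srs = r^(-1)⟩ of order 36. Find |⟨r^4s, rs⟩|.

|⟨r^4s⟩| = 2 and |⟨rs⟩| = 2, so |H| is a multiple of lcm(2, 2) = 2 and divides |G| = 36.
Closing under the operation: H = {e, r^3, r^6, r^9, r^12, r^15, rs, r^4s, r^7s, r^10s, r^13s, r^16s}, so |H| = 12.

12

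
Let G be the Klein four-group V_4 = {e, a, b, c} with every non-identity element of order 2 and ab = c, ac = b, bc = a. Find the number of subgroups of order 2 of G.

3

|G| = 4 and 2 | 4, so subgroups of order 2 are possible by Lagrange.
The subgroups of order 2 are: {e, a}; {e, b}; {e, c}.
So G has 3 subgroups of order 2.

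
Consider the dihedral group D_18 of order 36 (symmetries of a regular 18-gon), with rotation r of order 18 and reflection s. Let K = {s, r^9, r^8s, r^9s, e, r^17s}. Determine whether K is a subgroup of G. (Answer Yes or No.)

No

Closure fails: s · r^17s = r ∉ K. So K is not a subgroup.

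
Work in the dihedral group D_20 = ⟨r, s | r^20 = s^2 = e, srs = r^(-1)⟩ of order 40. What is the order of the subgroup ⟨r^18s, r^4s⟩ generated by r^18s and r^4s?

20

|⟨r^18s⟩| = 2 and |⟨r^4s⟩| = 2, so |H| is a multiple of lcm(2, 2) = 2 and divides |G| = 40.
Closing under the operation: H = {e, r^2, r^4, r^6, r^8, r^10, r^12, r^14, r^16, r^18, s, r^2s, r^4s, r^6s, r^8s, r^10s, r^12s, r^14s, r^16s, r^18s}, so |H| = 20.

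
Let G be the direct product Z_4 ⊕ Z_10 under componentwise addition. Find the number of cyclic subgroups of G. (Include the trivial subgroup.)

Group the elements of G by the cyclic subgroup they generate; each cyclic subgroup of order d accounts for φ(d) elements.
Cyclic subgroups by order — order 1: 1; order 2: 3; order 4: 2; order 5: 1; order 10: 3; order 20: 2.
Total: 12.

12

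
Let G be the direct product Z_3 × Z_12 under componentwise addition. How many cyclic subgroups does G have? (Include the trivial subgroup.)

Each element a generates a cyclic subgroup ⟨a⟩; distinct elements may generate the same one (a cyclic group of order d has φ(d) generators).
Cyclic subgroups by order — order 1: 1; order 2: 1; order 3: 4; order 4: 1; order 6: 4; order 12: 4.
Total: 15.

15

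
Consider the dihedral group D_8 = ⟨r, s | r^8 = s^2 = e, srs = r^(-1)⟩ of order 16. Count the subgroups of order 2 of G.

|G| = 16 and 2 | 16, so subgroups of order 2 are possible by Lagrange.
The subgroups of order 2 are: {e, r^2s}; {e, r^3s}; {e, r^4}; {e, r^4s}; … (9 in all).
So G has 9 subgroups of order 2.

9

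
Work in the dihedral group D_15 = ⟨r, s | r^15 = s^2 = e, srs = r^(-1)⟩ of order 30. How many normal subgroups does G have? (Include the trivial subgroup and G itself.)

5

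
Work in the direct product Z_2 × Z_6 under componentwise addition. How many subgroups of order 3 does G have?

|G| = 12 and 3 | 12, so subgroups of order 3 are possible by Lagrange.
The subgroups of order 3 are: {(0,0), (0,2), (0,4)}.
So G has 1 subgroup of order 3.

1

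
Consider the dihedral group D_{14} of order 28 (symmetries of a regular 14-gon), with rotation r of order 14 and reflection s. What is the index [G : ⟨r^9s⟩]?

|⟨r^9s⟩| = 2 and |G| = 28.
By Lagrange, [G : H] = |G|/|H| = 28/2 = 14.

14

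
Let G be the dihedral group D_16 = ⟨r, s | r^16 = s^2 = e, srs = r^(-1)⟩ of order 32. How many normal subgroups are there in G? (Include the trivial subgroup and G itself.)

8

G has 36 subgroups. Checking conjugation-invariance by order — order 1: 1/1 normal; order 2: 1/17 normal; order 4: 1/9 normal; order 8: 1/5 normal; order 16: 3/3 normal; order 32: 1/1 normal.
Total normal subgroups: 8.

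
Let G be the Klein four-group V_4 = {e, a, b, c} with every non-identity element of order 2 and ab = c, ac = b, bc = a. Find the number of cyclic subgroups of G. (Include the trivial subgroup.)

4

Group the elements of G by the cyclic subgroup they generate; each cyclic subgroup of order d accounts for φ(d) elements.
Cyclic subgroups by order — order 1: 1; order 2: 3.
Total: 4.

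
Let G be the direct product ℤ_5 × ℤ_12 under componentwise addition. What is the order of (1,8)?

15

The order of (1,8) in Z_5 × Z_12 is lcm(ord(1) in Z_5, ord(8) in Z_12).
ord(1) = 5 and ord(8) = 3, so |⟨(1,8)⟩| = lcm(5, 3) = 15.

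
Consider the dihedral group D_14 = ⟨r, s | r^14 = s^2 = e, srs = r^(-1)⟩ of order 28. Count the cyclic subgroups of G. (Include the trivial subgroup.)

Each element a generates a cyclic subgroup ⟨a⟩; distinct elements may generate the same one (a cyclic group of order d has φ(d) generators).
Cyclic subgroups by order — order 1: 1; order 2: 15; order 7: 1; order 14: 1.
Total: 18.

18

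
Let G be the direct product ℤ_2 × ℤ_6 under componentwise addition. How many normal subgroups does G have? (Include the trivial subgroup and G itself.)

10

G is abelian, so every subgroup is normal.
G has 10 subgroups in total, hence 10 normal subgroups.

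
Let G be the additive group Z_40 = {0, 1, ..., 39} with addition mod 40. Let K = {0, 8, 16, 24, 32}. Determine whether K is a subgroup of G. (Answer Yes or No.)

Yes

|K| = 5 divides |G| = 40, consistent with Lagrange.
K contains the identity, every element's inverse is in K, and K is closed under +: it is a subgroup.
In fact K = ⟨16⟩.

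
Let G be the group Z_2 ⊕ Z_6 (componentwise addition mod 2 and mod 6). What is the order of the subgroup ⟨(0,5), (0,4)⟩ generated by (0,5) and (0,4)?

6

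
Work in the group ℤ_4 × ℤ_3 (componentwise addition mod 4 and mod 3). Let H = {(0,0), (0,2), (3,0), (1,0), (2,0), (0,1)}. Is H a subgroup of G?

Closure fails: (0,1) + (1,0) = (1,1) ∉ H. So H is not a subgroup.

No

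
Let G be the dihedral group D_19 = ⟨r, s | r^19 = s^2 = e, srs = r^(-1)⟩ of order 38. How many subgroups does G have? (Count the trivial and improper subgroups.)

22

|G| = 38, so by Lagrange every subgroup order divides 38. Divisors: 1, 2, 19, 38.
Subgroups by order — order 1: 1; order 2: 19; order 19: 1; order 38: 1.
Total: 1 + 19 + 1 + 1 = 22.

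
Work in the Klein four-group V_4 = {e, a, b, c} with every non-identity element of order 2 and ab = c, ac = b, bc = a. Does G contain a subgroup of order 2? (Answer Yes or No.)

Yes

2 | 4. A subgroup of order 2 is {e, a}.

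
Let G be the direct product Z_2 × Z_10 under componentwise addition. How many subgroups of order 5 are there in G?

1

|G| = 20 and 5 | 20, so subgroups of order 5 are possible by Lagrange.
The subgroups of order 5 are: {(0,0), (0,2), (0,4), (0,6), (0,8)}.
So G has 1 subgroup of order 5.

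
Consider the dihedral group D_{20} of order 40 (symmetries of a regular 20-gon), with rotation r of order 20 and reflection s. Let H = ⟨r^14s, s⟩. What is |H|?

|⟨r^14s⟩| = 2 and |⟨s⟩| = 2, so |H| is a multiple of lcm(2, 2) = 2 and divides |G| = 40.
Closing under the operation: H = {e, r^2, r^4, r^6, r^8, r^10, r^12, r^14, r^16, r^18, s, r^2s, r^4s, r^6s, r^8s, r^10s, r^12s, r^14s, r^16s, r^18s}, so |H| = 20.

20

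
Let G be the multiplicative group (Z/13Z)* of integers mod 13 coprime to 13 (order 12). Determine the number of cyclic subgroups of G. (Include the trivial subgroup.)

A cyclic subgroup of order d is generated by each of its φ(d) elements of order d, so the cyclic subgroups of order d number (#elements of order d)/φ(d).
Cyclic subgroups by order — order 1: 1; order 2: 1; order 3: 1; order 4: 1; order 6: 1; order 12: 1.
Total: 6.

6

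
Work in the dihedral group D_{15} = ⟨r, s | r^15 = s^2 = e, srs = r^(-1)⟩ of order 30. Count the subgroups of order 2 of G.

15

|G| = 30 and 2 | 30, so subgroups of order 2 are possible by Lagrange.
The subgroups of order 2 are: {e, r^10s}; {e, r^11s}; {e, r^12s}; {e, r^13s}; … (15 in all).
So G has 15 subgroups of order 2.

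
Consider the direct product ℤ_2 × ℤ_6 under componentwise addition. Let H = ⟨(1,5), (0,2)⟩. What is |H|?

|⟨(1,5)⟩| = 6 and |⟨(0,2)⟩| = 3, so |H| is a multiple of lcm(6, 3) = 6 and divides |G| = 12.
Closing under the operation: H = {(0,0), (0,2), (0,4), (1,1), (1,3), (1,5)}, so |H| = 6.

6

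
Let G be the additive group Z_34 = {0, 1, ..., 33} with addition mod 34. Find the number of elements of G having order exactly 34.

16

In a cyclic group of order 34, the number of elements of order d (for d | 34) is φ(d).
φ(34) = 16.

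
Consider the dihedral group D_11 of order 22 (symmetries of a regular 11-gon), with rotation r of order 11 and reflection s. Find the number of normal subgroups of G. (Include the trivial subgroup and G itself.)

G has 14 subgroups. Checking conjugation-invariance by order — order 1: 1/1 normal; order 2: 0/11 normal; order 11: 1/1 normal; order 22: 1/1 normal.
Total normal subgroups: 3.

3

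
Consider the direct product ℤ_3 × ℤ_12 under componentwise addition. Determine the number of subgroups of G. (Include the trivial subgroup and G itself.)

18

|G| = 36, so by Lagrange every subgroup order divides 36. Divisors: 1, 2, 3, 4, 6, 9, 12, 18, 36.
Subgroups by order — order 1: 1; order 2: 1; order 3: 4; order 4: 1; order 6: 4; order 9: 1; order 12: 4; order 18: 1; order 36: 1.
Total: 1 + 1 + 4 + 1 + 4 + 1 + 4 + 1 + 1 = 18.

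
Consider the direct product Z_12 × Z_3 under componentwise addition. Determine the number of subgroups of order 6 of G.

4

|G| = 36 and 6 | 36, so subgroups of order 6 are possible by Lagrange.
The subgroups of order 6 are: {(0,0), (0,1), (0,2), (6,0), (6,1), (6,2)}; {(0,0), (2,0), (4,0), (6,0), (8,0), (10,0)}; {(0,0), (2,2), (4,1), (6,0), (8,2), (10,1)}; {(0,0), (2,1), (4,2), (6,0), (8,1), (10,2)}.
So G has 4 subgroups of order 6.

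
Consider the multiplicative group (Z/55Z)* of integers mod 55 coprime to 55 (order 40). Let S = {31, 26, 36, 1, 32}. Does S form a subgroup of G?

No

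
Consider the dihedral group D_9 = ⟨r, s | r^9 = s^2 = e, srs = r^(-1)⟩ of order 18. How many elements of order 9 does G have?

The elements of order 9 are: r, r^2, r^4, r^5, r^7, r^8.
That's 6.

6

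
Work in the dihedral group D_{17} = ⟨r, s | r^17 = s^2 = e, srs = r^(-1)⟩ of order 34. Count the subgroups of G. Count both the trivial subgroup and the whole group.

20

|G| = 34, so by Lagrange every subgroup order divides 34. Divisors: 1, 2, 17, 34.
Subgroups by order — order 1: 1; order 2: 17; order 17: 1; order 34: 1.
Total: 1 + 17 + 1 + 1 = 20.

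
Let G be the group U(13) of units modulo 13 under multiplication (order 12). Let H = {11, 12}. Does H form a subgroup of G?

No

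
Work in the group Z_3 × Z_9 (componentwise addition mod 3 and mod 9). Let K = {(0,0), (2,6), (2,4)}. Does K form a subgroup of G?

No

(2,4) ∈ K but its inverse (1,5) ∉ K, so K is not a subgroup.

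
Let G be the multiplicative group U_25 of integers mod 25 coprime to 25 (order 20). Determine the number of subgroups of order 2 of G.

1

|G| = 20 and 2 | 20, so subgroups of order 2 are possible by Lagrange.
The subgroups of order 2 are: {1, 24}.
So G has 1 subgroup of order 2.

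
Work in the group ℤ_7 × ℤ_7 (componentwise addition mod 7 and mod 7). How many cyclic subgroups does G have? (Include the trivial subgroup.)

Group the elements of G by the cyclic subgroup they generate; each cyclic subgroup of order d accounts for φ(d) elements.
Cyclic subgroups by order — order 1: 1; order 7: 8.
Total: 9.

9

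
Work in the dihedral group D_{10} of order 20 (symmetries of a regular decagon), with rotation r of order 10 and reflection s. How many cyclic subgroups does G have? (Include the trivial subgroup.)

14

A cyclic subgroup of order d is generated by each of its φ(d) elements of order d, so the cyclic subgroups of order d number (#elements of order d)/φ(d).
Cyclic subgroups by order — order 1: 1; order 2: 11; order 5: 1; order 10: 1.
Total: 14.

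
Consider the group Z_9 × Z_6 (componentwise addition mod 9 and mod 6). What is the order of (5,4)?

The order of (5,4) in Z_9 × Z_6 is lcm(ord(5) in Z_9, ord(4) in Z_6).
ord(5) = 9 and ord(4) = 3, so |⟨(5,4)⟩| = lcm(9, 3) = 9.

9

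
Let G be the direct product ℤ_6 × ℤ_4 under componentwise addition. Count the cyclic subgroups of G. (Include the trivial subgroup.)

12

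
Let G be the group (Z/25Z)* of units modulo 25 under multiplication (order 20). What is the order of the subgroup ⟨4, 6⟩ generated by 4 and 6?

10

|⟨4⟩| = 10 and |⟨6⟩| = 5, so |H| is a multiple of lcm(10, 5) = 10 and divides |G| = 20.
Closing under the operation: H = {1, 4, 6, 9, 11, 14, 16, 19, 21, 24}, so |H| = 10.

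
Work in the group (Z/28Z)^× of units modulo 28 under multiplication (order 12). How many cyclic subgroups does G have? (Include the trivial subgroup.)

Each element a generates a cyclic subgroup ⟨a⟩; distinct elements may generate the same one (a cyclic group of order d has φ(d) generators).
Cyclic subgroups by order — order 1: 1; order 2: 3; order 3: 1; order 6: 3.
Total: 8.

8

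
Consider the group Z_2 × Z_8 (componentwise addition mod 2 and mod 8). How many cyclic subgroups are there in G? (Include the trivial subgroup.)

8

Each element a generates a cyclic subgroup ⟨a⟩; distinct elements may generate the same one (a cyclic group of order d has φ(d) generators).
Cyclic subgroups by order — order 1: 1; order 2: 3; order 4: 2; order 8: 2.
Total: 8.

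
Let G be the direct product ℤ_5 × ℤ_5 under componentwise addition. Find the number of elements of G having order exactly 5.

An element (a,b) has order lcm(ord(a), ord(b)); count pairs with lcm equal to 5.
Enumerating gives 24 such elements.

24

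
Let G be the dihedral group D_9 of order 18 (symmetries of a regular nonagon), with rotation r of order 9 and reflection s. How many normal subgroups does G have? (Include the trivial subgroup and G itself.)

G has 16 subgroups. Checking conjugation-invariance by order — order 1: 1/1 normal; order 2: 0/9 normal; order 3: 1/1 normal; order 6: 0/3 normal; order 9: 1/1 normal; order 18: 1/1 normal.
Total normal subgroups: 4.

4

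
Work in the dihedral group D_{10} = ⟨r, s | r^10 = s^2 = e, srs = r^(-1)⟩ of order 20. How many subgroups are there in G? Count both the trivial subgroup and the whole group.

|G| = 20, so by Lagrange every subgroup order divides 20. Divisors: 1, 2, 4, 5, 10, 20.
Subgroups by order — order 1: 1; order 2: 11; order 4: 5; order 5: 1; order 10: 3; order 20: 1.
Total: 1 + 11 + 5 + 1 + 3 + 1 = 22.

22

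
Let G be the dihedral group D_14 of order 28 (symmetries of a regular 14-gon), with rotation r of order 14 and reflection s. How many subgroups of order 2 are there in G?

15

|G| = 28 and 2 | 28, so subgroups of order 2 are possible by Lagrange.
The subgroups of order 2 are: {e, r^10s}; {e, r^11s}; {e, r^12s}; {e, r^13s}; … (15 in all).
So G has 15 subgroups of order 2.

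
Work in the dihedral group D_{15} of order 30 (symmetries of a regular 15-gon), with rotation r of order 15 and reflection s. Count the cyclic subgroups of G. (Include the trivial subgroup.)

Each element a generates a cyclic subgroup ⟨a⟩; distinct elements may generate the same one (a cyclic group of order d has φ(d) generators).
Cyclic subgroups by order — order 1: 1; order 2: 15; order 3: 1; order 5: 1; order 15: 1.
Total: 19.

19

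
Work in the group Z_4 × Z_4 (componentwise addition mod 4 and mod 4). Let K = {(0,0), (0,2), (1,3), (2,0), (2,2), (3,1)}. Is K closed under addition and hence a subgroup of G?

No

|K| = 6 does not divide |G| = 16, so by Lagrange K is not a subgroup.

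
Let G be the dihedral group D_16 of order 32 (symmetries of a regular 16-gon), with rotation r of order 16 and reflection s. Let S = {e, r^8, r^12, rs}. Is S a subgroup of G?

No

r^12 ∈ S but its inverse r^4 ∉ S, so S is not a subgroup.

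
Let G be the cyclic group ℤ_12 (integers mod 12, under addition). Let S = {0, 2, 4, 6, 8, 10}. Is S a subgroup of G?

Yes

|S| = 6 divides |G| = 12, consistent with Lagrange.
S contains the identity, every element's inverse is in S, and S is closed under +: it is a subgroup.
In fact S = ⟨2⟩.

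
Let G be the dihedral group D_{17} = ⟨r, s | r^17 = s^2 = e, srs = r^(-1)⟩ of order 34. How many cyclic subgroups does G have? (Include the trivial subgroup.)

19

A cyclic subgroup of order d is generated by each of its φ(d) elements of order d, so the cyclic subgroups of order d number (#elements of order d)/φ(d).
Cyclic subgroups by order — order 1: 1; order 2: 17; order 17: 1.
Total: 19.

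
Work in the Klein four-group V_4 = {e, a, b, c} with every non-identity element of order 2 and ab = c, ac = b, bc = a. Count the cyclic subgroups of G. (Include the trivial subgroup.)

Each element a generates a cyclic subgroup ⟨a⟩; distinct elements may generate the same one (a cyclic group of order d has φ(d) generators).
Cyclic subgroups by order — order 1: 1; order 2: 3.
Total: 4.

4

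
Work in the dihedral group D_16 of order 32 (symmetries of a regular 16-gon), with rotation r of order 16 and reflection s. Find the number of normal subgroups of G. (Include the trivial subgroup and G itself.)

8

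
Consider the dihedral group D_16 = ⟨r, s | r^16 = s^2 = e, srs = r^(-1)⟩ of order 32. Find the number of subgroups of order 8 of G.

|G| = 32 and 8 | 32, so subgroups of order 8 are possible by Lagrange.
The subgroups of order 8 are: {e, r^2, r^4, r^6, r^8, r^10, r^12, r^14}; {e, r^4, r^8, r^12, r^2s, r^6s, r^10s, r^14s}; {e, r^4, r^8, r^12, r^3s, r^7s, r^11s, r^15s}; {e, r^4, r^8, r^12, s, r^4s, r^8s, r^12s}; … (5 in all).
So G has 5 subgroups of order 8.

5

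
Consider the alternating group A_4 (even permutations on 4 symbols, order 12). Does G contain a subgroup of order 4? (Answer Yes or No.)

Yes

4 | 12. A subgroup of order 4 is {e, (1 2)(3 4), (1 3)(2 4), (1 4)(2 3)}.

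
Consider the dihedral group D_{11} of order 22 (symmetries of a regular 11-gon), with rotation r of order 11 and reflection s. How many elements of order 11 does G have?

Enumerating element orders in G gives 10 elements of order 11.

10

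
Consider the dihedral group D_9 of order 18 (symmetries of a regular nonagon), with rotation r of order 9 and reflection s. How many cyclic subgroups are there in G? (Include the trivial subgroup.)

Group the elements of G by the cyclic subgroup they generate; each cyclic subgroup of order d accounts for φ(d) elements.
Cyclic subgroups by order — order 1: 1; order 2: 9; order 3: 1; order 9: 1.
Total: 12.

12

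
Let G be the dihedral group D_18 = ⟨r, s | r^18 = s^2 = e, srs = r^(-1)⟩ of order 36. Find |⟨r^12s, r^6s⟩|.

6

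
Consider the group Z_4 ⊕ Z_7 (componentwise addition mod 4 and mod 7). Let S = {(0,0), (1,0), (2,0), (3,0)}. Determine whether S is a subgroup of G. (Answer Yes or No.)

Yes

|S| = 4 divides |G| = 28, consistent with Lagrange.
S contains the identity, every element's inverse is in S, and S is closed under +: it is a subgroup.
In fact S = ⟨(1,0)⟩.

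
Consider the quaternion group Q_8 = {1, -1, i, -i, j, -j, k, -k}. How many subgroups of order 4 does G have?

3

|G| = 8 and 4 | 8, so subgroups of order 4 are possible by Lagrange.
The subgroups of order 4 are: {1, -1, i, -i}; {1, -1, j, -j}; {1, -1, k, -k}.
So G has 3 subgroups of order 4.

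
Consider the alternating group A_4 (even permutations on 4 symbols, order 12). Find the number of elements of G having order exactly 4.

0

No element of G has order 4 (even though 4 | 12).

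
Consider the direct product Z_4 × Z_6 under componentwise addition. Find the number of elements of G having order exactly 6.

6

An element (a,b) has order lcm(ord(a), ord(b)); count pairs with lcm equal to 6.
Enumerating gives 6 such elements.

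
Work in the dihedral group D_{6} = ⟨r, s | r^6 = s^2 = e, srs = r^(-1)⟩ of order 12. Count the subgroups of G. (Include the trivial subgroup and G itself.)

|G| = 12, so by Lagrange every subgroup order divides 12. Divisors: 1, 2, 3, 4, 6, 12.
Subgroups by order — order 1: 1; order 2: 7; order 3: 1; order 4: 3; order 6: 3; order 12: 1.
Total: 1 + 7 + 1 + 3 + 3 + 1 = 16.

16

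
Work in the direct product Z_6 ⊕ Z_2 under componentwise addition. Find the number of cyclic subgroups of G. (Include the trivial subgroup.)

8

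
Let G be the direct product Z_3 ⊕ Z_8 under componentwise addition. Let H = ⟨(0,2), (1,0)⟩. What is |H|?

|⟨(0,2)⟩| = 4 and |⟨(1,0)⟩| = 3, so |H| is a multiple of lcm(4, 3) = 12 and divides |G| = 24.
Closing under the operation: H = {(0,0), (0,2), (0,4), (0,6), (1,0), (1,2), (1,4), (1,6), (2,0), (2,2), (2,4), (2,6)}, so |H| = 12.

12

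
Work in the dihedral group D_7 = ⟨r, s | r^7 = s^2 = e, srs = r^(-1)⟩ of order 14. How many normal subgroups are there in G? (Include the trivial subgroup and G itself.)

G has 10 subgroups. Checking conjugation-invariance by order — order 1: 1/1 normal; order 2: 0/7 normal; order 7: 1/1 normal; order 14: 1/1 normal.
Total normal subgroups: 3.

3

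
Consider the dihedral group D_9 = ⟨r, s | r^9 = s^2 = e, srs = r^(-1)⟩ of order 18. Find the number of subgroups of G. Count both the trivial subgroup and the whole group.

16

|G| = 18, so by Lagrange every subgroup order divides 18. Divisors: 1, 2, 3, 6, 9, 18.
Subgroups by order — order 1: 1; order 2: 9; order 3: 1; order 6: 3; order 9: 1; order 18: 1.
Total: 1 + 9 + 1 + 3 + 1 + 1 = 16.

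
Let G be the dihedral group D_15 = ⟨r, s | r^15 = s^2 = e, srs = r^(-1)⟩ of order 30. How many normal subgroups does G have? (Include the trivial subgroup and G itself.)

5

G has 28 subgroups. Checking conjugation-invariance by order — order 1: 1/1 normal; order 2: 0/15 normal; order 3: 1/1 normal; order 5: 1/1 normal; order 6: 0/5 normal; order 10: 0/3 normal; order 15: 1/1 normal; order 30: 1/1 normal.
Total normal subgroups: 5.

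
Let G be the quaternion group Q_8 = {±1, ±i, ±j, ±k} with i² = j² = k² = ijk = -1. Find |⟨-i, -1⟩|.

|⟨-i⟩| = 4 and |⟨-1⟩| = 2, so |H| is a multiple of lcm(4, 2) = 4 and divides |G| = 8.
Closing under the operation: H = {1, -1, i, -i}, so |H| = 4.

4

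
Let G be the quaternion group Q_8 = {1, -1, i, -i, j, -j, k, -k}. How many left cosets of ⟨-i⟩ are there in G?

2

|⟨-i⟩| = 4 and |G| = 8.
By Lagrange, [G : H] = |G|/|H| = 8/4 = 2.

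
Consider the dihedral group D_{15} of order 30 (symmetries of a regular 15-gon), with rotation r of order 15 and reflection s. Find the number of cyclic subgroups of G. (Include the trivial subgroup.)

19

A cyclic subgroup of order d is generated by each of its φ(d) elements of order d, so the cyclic subgroups of order d number (#elements of order d)/φ(d).
Cyclic subgroups by order — order 1: 1; order 2: 15; order 3: 1; order 5: 1; order 15: 1.
Total: 19.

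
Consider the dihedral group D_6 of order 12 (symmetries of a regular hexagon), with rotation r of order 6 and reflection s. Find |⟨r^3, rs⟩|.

|⟨r^3⟩| = 2 and |⟨rs⟩| = 2, so |H| is a multiple of lcm(2, 2) = 2 and divides |G| = 12.
Closing under the operation: H = {e, r^3, rs, r^4s}, so |H| = 4.

4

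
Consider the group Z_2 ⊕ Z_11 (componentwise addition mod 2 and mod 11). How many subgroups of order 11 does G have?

1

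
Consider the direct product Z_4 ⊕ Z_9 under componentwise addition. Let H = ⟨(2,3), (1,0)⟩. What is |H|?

12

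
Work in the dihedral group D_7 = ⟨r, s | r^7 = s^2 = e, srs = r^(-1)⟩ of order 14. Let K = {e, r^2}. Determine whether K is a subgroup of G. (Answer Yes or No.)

r^2 ∈ K but its inverse r^5 ∉ K, so K is not a subgroup.

No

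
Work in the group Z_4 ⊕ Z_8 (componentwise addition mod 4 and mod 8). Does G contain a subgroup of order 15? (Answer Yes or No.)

No

15 does not divide |G| = 32, so by Lagrange no subgroup of order 15 exists.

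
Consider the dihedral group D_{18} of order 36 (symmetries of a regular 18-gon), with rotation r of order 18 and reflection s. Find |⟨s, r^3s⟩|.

|⟨s⟩| = 2 and |⟨r^3s⟩| = 2, so |H| is a multiple of lcm(2, 2) = 2 and divides |G| = 36.
Closing under the operation: H = {e, r^3, r^6, r^9, r^12, r^15, s, r^3s, r^6s, r^9s, r^12s, r^15s}, so |H| = 12.

12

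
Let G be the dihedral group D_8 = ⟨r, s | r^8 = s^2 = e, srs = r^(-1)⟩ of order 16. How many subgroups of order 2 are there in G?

|G| = 16 and 2 | 16, so subgroups of order 2 are possible by Lagrange.
The subgroups of order 2 are: {e, r^2s}; {e, r^3s}; {e, r^4}; {e, r^4s}; … (9 in all).
So G has 9 subgroups of order 2.

9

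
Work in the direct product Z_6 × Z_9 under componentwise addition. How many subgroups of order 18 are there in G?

4

|G| = 54 and 18 | 54, so subgroups of order 18 are possible by Lagrange.
The subgroups of order 18 are: {(0,0), (0,1), (0,2), (0,3), (0,4), (0,5), (0,6), (0,7), (0,8), (3,0), (3,1), (3,2), (3,3), (3,4), (3,5), (3,6), (3,7), (3,8)}; {(0,0), (0,3), (0,6), (1,0), (1,3), (1,6), (2,0), (2,3), (2,6), (3,0), (3,3), (3,6), (4,0), (4,3), (4,6), (5,0), (5,3), (5,6)}; {(0,0), (0,3), (0,6), (1,1), (1,4), (1,7), (2,2), (2,5), (2,8), (3,0), (3,3), (3,6), (4,1), (4,4), (4,7), (5,2), (5,5), (5,8)}; {(0,0), (0,3), (0,6), (1,2), (1,5), (1,8), (2,1), (2,4), (2,7), (3,0), (3,3), (3,6), (4,2), (4,5), (4,8), (5,1), (5,4), (5,7)}.
So G has 4 subgroups of order 18.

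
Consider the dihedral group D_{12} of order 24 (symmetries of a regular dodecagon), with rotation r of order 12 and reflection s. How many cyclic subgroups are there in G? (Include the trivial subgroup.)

18

Each element a generates a cyclic subgroup ⟨a⟩; distinct elements may generate the same one (a cyclic group of order d has φ(d) generators).
Cyclic subgroups by order — order 1: 1; order 2: 13; order 3: 1; order 4: 1; order 6: 1; order 12: 1.
Total: 18.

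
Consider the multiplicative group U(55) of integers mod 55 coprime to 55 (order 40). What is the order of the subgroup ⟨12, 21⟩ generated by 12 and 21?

|⟨12⟩| = 4 and |⟨21⟩| = 2, so |H| is a multiple of lcm(4, 2) = 4 and divides |G| = 40.
Closing under the operation: H = {1, 12, 21, 23, 32, 34, 43, 54}, so |H| = 8.

8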